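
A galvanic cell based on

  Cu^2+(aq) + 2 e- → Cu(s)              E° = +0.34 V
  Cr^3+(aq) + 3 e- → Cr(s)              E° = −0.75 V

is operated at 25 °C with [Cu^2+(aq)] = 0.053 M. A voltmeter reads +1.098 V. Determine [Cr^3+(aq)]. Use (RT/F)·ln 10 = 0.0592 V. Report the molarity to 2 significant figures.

Cu²⁺/Cu is the cathode (higher E°); E°cell = +0.34 − (−0.75) = +1.09 V with n = 6.
Rearranging E = E° − (0.0592/n)·log Q gives log Q = 6(+1.09 − (+1.098))/0.0592 = −0.811.
The balanced reaction is 3 Cu^2+(aq) + 2 Cr(s) → 3 Cu(s) + 2 Cr^3+(aq), so Q = [Cr^3+(aq)]^2 / [Cu^2+(aq)]^3.
Solving for the unknown gives log [Cr^3+(aq)] = −2.319, so [Cr^3+(aq)] ≈ 0.0048 M.

0.0048 M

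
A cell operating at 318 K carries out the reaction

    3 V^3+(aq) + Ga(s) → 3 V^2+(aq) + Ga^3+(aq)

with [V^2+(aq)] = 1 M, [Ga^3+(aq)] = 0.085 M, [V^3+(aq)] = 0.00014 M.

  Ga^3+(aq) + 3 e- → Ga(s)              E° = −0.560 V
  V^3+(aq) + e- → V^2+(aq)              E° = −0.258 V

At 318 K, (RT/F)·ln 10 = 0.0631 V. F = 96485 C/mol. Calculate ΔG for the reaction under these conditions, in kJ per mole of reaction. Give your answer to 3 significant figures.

−23.5 kJ/mol

E°cell = −0.258 − (−0.560) = +0.302 V; the balanced reaction transfers n = 3 electrons.
Here Q = ([V^2+(aq)]^3·[Ga^3+(aq)]) / [V^3+(aq)]^3 = 3.1×10^10 (log Q = 10.491), giving E = +0.302 − (0.0631/3)·(10.491) = +0.0813 V.
ΔG = −nFE = −(3)(96485)(+0.0813) J/mol = −23.5 kJ/mol.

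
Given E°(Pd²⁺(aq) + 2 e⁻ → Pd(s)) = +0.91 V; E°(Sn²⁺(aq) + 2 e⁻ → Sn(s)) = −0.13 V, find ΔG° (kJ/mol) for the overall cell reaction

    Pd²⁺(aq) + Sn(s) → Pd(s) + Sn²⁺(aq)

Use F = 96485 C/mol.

In the reaction as written Pd²⁺(aq) is reduced, so the Pd²⁺/Pd couple is the cathode and Sn²⁺/Sn is the anode.
E°cell = +0.91 − (−0.13) = +1.04 V; balancing electrons gives n = 2.
ΔG° = −nFE°cell = −(2)(96485)(+1.04) J/mol = −201 kJ/mol.

−201 kJ/mol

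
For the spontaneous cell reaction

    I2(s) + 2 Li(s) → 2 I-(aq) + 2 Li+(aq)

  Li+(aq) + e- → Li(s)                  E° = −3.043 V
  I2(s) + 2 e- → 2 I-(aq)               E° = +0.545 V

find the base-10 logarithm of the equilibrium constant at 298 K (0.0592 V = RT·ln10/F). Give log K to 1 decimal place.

The I₂/I⁻ couple is reduced (cathode); E°cell = +0.545 − (−3.043) = +3.588 V with n = 2.
At equilibrium E = 0, so log K = nE°cell / 0.0592 = (2)(+3.588) / 0.0592 = 121.2.

log K = 121.2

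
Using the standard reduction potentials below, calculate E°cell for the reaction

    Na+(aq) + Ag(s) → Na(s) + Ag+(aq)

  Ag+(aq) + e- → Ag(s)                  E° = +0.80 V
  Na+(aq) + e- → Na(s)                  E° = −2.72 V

In the reaction as written, Na+(aq) is reduced (cathode) and Ag+(aq) is produced by oxidation at the anode.
E°cell = E°(cathode) − E°(anode) = −2.72 − (+0.80) = −3.52 V.
The negative E°cell means the reaction is non-spontaneous in the direction written.

−3.52 V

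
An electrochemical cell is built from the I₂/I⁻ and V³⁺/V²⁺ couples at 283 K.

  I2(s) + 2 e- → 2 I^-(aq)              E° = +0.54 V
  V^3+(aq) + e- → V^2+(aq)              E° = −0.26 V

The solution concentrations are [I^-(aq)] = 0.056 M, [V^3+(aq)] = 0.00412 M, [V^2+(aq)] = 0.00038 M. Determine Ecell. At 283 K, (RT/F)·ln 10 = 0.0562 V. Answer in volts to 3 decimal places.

I₂/I⁻ is reduced (cathode, E° = +0.54 V) and V³⁺/V²⁺ is oxidized (anode).
E°cell = E°cat − E°an = +0.54 − (−0.26) = +0.80 V; n = 2.
The balanced reaction is I2(s) + 2 V^2+(aq) → 2 I^-(aq) + 2 V^3+(aq), so Q = ([I^-(aq)]^2·[V^3+(aq)]^2) / [V^2+(aq)]^2 = 0.369 and log Q = −0.433.
Applying E = E° − (RT ln10/nF)·log Q gives +0.80 − (0.0562/2)(−0.433) = +0.812 V.

+0.812 V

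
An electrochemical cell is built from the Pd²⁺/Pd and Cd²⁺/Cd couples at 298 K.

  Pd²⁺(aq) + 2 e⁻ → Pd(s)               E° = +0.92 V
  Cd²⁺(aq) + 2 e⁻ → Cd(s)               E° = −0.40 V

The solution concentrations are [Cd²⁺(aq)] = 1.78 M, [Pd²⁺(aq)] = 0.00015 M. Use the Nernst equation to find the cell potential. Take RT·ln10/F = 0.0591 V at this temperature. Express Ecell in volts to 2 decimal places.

The Pd²⁺/Pd couple has the more positive E°, so it is the cathode; Cd²⁺/Cd is the anode.
E°cell = +0.92 − (−0.40) = +1.32 V, with n = 2 electrons transferred.
For the overall reaction Pd²⁺(aq) + Cd(s) → Pd(s) + Cd²⁺(aq), Q = [Cd²⁺(aq)] / [Pd²⁺(aq)] = 1.19×10^4, giving log Q = 4.074.
E = E° − (0.0591/n)·log Q = +1.32 − (0.0591/2)(4.074) = +1.20 V.

+1.20 V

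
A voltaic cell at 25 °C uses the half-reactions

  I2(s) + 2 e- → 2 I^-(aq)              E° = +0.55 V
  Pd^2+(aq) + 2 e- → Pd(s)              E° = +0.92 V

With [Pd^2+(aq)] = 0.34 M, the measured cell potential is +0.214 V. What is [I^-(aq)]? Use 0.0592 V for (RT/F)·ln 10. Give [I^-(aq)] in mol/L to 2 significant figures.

0.0040 M

Pd²⁺/Pd is the cathode (higher E°); E°cell = +0.92 − (+0.55) = +0.37 V with n = 2.
Rearranging E = E° − (0.0592/n)·log Q gives log Q = 2(+0.37 − (+0.214))/0.0592 = 5.270.
Balancing electrons gives Pd^2+(aq) + 2 I^-(aq) → Pd(s) + I2(s); thus Q = 1 / ([Pd^2+(aq)]·[I^-(aq)]^2).
Solving for the unknown gives log [I^-(aq)] = −2.401, so [I^-(aq)] ≈ 0.0040 M.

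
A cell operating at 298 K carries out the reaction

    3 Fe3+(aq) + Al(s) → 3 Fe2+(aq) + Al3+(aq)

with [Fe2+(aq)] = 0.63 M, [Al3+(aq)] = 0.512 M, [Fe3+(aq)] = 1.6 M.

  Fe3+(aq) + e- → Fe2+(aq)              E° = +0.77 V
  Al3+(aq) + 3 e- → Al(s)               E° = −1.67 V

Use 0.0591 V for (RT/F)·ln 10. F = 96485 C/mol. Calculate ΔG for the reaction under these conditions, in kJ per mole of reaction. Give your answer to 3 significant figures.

−715 kJ/mol

The standard cell potential is +0.77 − (−1.67) = +2.44 V, with n = 3 electrons in the balanced equation.
Q = ([Fe2+(aq)]^3·[Al3+(aq)]) / [Fe3+(aq)]^3 = 0.0313, so log Q = −1.505 and E = +2.44 − (0.0591/3)(−1.505) = +2.4696 V.
Then ΔG = −nFE = −3 × 96485 × +2.4696 J/mol = −715 kJ/mol.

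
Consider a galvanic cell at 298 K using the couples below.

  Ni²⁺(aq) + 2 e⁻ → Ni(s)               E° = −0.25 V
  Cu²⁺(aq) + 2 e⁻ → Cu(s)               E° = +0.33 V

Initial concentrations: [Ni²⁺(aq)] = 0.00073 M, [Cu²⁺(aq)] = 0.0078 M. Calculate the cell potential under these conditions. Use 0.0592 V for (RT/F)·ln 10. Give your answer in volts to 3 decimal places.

Since E°(Cu²⁺/Cu) > E°(Ni²⁺/Ni), Cu²⁺/Cu serves as the cathode.
The standard potential is +0.33 − (−0.25) = +0.58 V and the balanced reaction transfers n = 2 electrons.
The balanced reaction is Cu²⁺(aq) + Ni(s) → Cu(s) + Ni²⁺(aq), so Q = [Ni²⁺(aq)] / [Cu²⁺(aq)] = 0.0936 and log Q = −1.029.
Applying E = E° − (RT ln10/nF)·log Q gives +0.58 − (0.0592/2)(−1.029) = +0.610 V.

+0.610 V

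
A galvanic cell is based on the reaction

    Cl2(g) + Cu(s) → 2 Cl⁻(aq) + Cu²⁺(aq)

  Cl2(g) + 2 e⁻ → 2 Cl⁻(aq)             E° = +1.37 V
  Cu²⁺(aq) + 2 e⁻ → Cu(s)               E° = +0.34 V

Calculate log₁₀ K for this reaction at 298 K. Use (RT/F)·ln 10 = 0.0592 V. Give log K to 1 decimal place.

log K = 34.8

The Cl₂/Cl⁻ couple is reduced (cathode); E°cell = +1.37 − (+0.34) = +1.03 V with n = 2.
At equilibrium E = 0, so log K = nE°cell / 0.0592 = (2)(+1.03) / 0.0592 = 34.8.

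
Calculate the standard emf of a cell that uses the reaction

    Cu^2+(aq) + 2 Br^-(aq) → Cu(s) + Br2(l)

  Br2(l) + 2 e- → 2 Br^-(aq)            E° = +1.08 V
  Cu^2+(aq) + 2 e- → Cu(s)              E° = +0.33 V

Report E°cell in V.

−0.75 V

Cu^2+(aq) gains electrons, so the Cu²⁺/Cu couple is the cathode; the Br₂/Br⁻ couple is the anode.
E°cell = E°(cathode) − E°(anode) = +0.33 − (+1.08) = −0.75 V.
The negative E°cell means the reaction is non-spontaneous in the direction written.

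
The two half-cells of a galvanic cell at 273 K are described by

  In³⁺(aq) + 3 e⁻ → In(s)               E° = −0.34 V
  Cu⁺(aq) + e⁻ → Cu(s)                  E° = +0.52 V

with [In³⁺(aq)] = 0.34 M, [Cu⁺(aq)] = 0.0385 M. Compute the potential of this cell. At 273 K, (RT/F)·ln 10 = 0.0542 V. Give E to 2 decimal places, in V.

+0.79 V

Cu⁺/Cu is reduced (cathode, E° = +0.52 V) and In³⁺/In is oxidized (anode).
E°cell = +0.52 − (−0.34) = +0.86 V, with n = 3 electrons transferred.
For the overall reaction 3 Cu⁺(aq) + In(s) → 3 Cu(s) + In³⁺(aq), Q = [In³⁺(aq)] / [Cu⁺(aq)]^3 = 5.96×10^3, giving log Q = 3.775.
E = E° − (0.0542/n)·log Q = +0.86 − (0.0542/3)(3.775) = +0.79 V.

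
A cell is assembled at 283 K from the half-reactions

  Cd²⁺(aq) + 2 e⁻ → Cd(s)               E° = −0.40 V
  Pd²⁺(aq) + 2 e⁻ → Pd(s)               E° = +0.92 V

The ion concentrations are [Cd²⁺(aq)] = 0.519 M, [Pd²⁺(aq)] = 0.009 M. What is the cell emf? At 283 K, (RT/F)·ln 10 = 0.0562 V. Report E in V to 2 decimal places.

+1.27 V

Pd²⁺/Pd is reduced (cathode, E° = +0.92 V) and Cd²⁺/Cd is oxidized (anode).
E°cell = E°cat − E°an = +0.92 − (−0.40) = +1.32 V; n = 2.
The balanced reaction is Pd²⁺(aq) + Cd(s) → Pd(s) + Cd²⁺(aq), so Q = [Cd²⁺(aq)] / [Pd²⁺(aq)] = 57.7 and log Q = 1.761.
Applying E = E° − (RT ln10/nF)·log Q gives +1.32 − (0.0562/2)(1.761) = +1.27 V.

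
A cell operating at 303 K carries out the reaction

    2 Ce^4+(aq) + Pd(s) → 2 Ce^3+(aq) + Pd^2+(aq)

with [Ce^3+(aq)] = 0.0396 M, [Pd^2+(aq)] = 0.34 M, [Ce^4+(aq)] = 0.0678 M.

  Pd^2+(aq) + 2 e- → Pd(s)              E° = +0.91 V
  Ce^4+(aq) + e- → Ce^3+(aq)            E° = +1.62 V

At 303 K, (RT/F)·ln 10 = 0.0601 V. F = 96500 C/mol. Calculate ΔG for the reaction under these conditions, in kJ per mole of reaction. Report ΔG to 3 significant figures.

−142 kJ/mol

With Ce⁴⁺/Ce³⁺ reduced at the cathode, E°cell = +1.62 − (+0.91) = +0.71 V and n = 2.
Q = ([Ce^3+(aq)]^2·[Pd^2+(aq)]) / [Ce^4+(aq)]^2 = 0.116, so log Q = −0.936 and E = +0.71 − (0.0601/2)(−0.936) = +0.7381 V.
Then ΔG = −nFE = −2 × 96500 × +0.7381 J/mol = −142 kJ/mol.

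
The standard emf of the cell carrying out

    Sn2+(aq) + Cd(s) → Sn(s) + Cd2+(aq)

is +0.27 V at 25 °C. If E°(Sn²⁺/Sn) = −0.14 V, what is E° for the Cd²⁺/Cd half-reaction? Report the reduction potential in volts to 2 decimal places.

−0.41 V

In the reaction as written the Sn²⁺/Sn couple is reduced (cathode) and Cd²⁺/Cd is oxidized (anode), so E°cell = E°(Sn²⁺/Sn) − E°(Cd²⁺/Cd).
E°(Cd²⁺/Cd) = E°(cathode) − E°cell = −0.14 − (+0.27) = −0.41 V.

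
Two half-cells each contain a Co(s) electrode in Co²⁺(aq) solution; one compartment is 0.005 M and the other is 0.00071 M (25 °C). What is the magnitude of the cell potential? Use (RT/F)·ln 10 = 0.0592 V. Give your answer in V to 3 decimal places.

For a concentration cell E°cell = 0, since both electrodes use the same couple.
The compartment with the higher Co²⁺(aq) concentration (0.005 M) acts as the cathode; ions are reduced there and produced at the dilute (0.00071 M) anode.
With n = 2, Ecell = −(0.0592/2)·log([dilute]/[conc]) = −(0.0592/2)·log(0.00071/0.005) = +0.025 V.

0.025 V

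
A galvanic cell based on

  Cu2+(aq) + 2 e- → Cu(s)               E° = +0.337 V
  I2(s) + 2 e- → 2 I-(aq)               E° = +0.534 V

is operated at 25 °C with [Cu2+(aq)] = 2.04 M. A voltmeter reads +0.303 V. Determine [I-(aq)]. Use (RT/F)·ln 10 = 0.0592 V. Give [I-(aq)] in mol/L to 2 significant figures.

The I₂/I⁻ couple has the larger reduction potential, so it is the cathode: E°cell = +0.534 − (+0.337) = +0.197 V and n = 2.
Rearranging E = E° − (0.0592/n)·log Q gives log Q = 2(+0.197 − (+0.303))/0.0592 = −3.581.
For I2(s) + Cu(s) → 2 I-(aq) + Cu2+(aq), the reaction quotient is Q = [I-(aq)]^2·[Cu2+(aq)].
Solving for the unknown gives log [I-(aq)] = −1.945, so [I-(aq)] ≈ 0.011 M.

0.011 M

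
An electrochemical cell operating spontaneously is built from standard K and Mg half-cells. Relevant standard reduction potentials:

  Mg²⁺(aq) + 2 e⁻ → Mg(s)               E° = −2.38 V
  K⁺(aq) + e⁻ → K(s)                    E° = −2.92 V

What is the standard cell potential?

The Mg²⁺/Mg couple has the higher E°, so Mg ion is reduced (cathode) and K is oxidized (anode).
E°cell = E°(cathode) − E°(anode) = −2.38 − (−2.92) = +0.54 V.

+0.54 V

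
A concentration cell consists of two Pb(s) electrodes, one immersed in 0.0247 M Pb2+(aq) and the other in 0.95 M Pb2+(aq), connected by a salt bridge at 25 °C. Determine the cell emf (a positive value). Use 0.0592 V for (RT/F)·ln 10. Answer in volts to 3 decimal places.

For a concentration cell E°cell = 0, since both electrodes use the same couple.
The compartment with the higher Pb2+(aq) concentration (0.95 M) acts as the cathode; ions are reduced there and produced at the dilute (0.0247 M) anode.
With n = 2, Ecell = −(0.0592/2)·log([dilute]/[conc]) = −(0.0592/2)·log(0.0247/0.95) = +0.047 V.

0.047 V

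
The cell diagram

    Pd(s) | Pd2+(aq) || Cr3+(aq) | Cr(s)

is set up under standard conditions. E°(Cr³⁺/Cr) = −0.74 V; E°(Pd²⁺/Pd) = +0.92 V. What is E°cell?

By convention the left-hand electrode in cell notation is the anode (oxidation) and the right-hand electrode is the cathode (reduction).
E°cell = E°(right) − E°(left) = −0.74 − (+0.92) = −1.66 V.
The negative sign shows that, as written, the cell would require an external voltage to drive the reaction.

−1.66 V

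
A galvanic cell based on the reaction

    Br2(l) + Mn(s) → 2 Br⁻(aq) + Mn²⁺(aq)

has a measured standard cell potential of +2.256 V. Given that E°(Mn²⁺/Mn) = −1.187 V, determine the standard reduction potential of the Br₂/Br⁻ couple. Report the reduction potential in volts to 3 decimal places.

In the reaction as written the Br₂/Br⁻ couple is reduced (cathode) and Mn²⁺/Mn is oxidized (anode), so E°cell = E°(Br₂/Br⁻) − E°(Mn²⁺/Mn).
E°(Br₂/Br⁻) = E°cell + E°(anode) = +2.256 + (−1.187) = +1.069 V.

+1.069 V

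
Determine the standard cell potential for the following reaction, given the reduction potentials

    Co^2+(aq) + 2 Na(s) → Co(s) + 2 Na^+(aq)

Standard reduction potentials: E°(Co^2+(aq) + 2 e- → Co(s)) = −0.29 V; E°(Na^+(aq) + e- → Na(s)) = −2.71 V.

In the reaction as written, Co^2+(aq) is reduced (cathode) and Na^+(aq) is produced by oxidation at the anode.
E°cell = E°(cathode) − E°(anode) = −0.29 − (−2.71) = +2.42 V.
The positive value indicates the reaction is spontaneous as written.

+2.42 V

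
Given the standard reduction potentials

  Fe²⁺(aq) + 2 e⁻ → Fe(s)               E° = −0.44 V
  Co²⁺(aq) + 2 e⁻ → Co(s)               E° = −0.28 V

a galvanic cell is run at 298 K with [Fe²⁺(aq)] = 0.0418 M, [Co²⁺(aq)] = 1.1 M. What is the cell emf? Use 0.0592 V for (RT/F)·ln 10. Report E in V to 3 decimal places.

Co²⁺/Co is reduced (cathode, E° = −0.28 V) and Fe²⁺/Fe is oxidized (anode).
E°cell = −0.28 − (−0.44) = +0.16 V, with n = 2 electrons transferred.
Balancing gives Co²⁺(aq) + Fe(s) → Co(s) + Fe²⁺(aq); hence Q = [Fe²⁺(aq)] / [Co²⁺(aq)] = 0.038 (log Q = −1.420).
E = E° − (0.0592/n)·log Q = +0.16 − (0.0592/2)(−1.420) = +0.202 V.

+0.202 V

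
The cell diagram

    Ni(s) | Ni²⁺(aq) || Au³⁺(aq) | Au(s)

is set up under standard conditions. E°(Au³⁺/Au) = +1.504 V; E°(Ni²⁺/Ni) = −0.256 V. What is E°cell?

By convention the left-hand electrode in cell notation is the anode (oxidation) and the right-hand electrode is the cathode (reduction).
E°cell = E°(right) − E°(left) = +1.504 − (−0.256) = +1.760 V.

+1.760 V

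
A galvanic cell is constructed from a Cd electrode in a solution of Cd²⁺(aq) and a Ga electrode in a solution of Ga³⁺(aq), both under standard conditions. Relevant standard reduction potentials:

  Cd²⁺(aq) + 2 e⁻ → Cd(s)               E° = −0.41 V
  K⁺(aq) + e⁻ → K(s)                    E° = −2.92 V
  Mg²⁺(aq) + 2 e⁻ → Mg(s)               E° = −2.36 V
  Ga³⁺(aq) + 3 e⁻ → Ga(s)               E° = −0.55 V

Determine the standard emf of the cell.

+0.14 V

Of the two couples in this cell, the one with the more positive reduction potential is reduced at the cathode: here that is Cd²⁺/Cd (−0.41 V); Ga³⁺/Ga (−0.55 V) is the anode.
E°cell = E°(cathode) − E°(anode) = −0.41 − (−0.55) = +0.14 V.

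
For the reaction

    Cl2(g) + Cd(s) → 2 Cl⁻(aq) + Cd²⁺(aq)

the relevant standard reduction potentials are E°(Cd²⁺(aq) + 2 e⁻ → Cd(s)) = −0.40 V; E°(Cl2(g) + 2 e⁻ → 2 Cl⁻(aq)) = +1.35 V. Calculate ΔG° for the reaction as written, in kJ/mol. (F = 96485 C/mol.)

−338 kJ/mol

In the reaction as written Cl2(g) is reduced, so the Cl₂/Cl⁻ couple is the cathode and Cd²⁺/Cd is the anode.
E°cell = +1.35 − (−0.40) = +1.75 V; balancing electrons gives n = 2.
ΔG° = −nFE°cell = −(2)(96485)(+1.75) J/mol = −338 kJ/mol.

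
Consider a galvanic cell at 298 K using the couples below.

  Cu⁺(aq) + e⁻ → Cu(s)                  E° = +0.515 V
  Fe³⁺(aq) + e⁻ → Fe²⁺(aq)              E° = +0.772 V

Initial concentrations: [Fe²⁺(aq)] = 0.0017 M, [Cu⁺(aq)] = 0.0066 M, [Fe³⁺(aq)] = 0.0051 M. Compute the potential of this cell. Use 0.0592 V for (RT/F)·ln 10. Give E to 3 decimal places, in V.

Fe³⁺/Fe²⁺ is reduced (cathode, E° = +0.772 V) and Cu⁺/Cu is oxidized (anode).
E°cell = +0.772 − (+0.515) = +0.257 V, with n = 1 electron transferred.
The balanced reaction is Fe³⁺(aq) + Cu(s) → Fe²⁺(aq) + Cu⁺(aq), so Q = ([Fe²⁺(aq)]·[Cu⁺(aq)]) / [Fe³⁺(aq)] = 0.0022 and log Q = −2.658.
By the Nernst equation, E = +0.257 − (0.0592/1)·(−2.658) = +0.414 V.

+0.414 V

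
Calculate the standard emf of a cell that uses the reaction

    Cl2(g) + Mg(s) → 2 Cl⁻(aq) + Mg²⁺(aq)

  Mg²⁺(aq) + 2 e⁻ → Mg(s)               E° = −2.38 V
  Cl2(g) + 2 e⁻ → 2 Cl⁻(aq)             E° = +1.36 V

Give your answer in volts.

In the reaction as written, Cl2(g) is reduced (cathode) and Mg²⁺(aq) is produced by oxidation at the anode.
E°cell = E°(cathode) − E°(anode) = +1.36 − (−2.38) = +3.74 V.

+3.74 V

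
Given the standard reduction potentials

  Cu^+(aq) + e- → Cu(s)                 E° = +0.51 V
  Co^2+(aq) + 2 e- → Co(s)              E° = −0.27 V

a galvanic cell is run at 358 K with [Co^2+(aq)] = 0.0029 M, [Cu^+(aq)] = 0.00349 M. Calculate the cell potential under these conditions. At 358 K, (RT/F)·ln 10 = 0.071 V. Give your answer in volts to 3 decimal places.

+0.696 V

Cu⁺/Cu is reduced (cathode, E° = +0.51 V) and Co²⁺/Co is oxidized (anode).
The standard potential is +0.51 − (−0.27) = +0.78 V and the balanced reaction transfers n = 2 electrons.
For the overall reaction 2 Cu^+(aq) + Co(s) → 2 Cu(s) + Co^2+(aq), Q = [Co^2+(aq)] / [Cu^+(aq)]^2 = 238, giving log Q = 2.377.
By the Nernst equation, E = +0.78 − (0.071/2)·(2.377) = +0.696 V.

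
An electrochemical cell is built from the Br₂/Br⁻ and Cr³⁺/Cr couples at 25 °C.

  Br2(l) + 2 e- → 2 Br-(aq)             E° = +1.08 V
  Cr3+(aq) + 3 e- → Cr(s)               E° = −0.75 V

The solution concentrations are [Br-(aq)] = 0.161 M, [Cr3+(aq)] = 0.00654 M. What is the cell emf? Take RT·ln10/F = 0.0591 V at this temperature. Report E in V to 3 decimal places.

+1.920 V

Br₂/Br⁻ is reduced (cathode, E° = +1.08 V) and Cr³⁺/Cr is oxidized (anode).
The standard potential is +1.08 − (−0.75) = +1.83 V and the balanced reaction transfers n = 6 electrons.
The balanced reaction is 3 Br2(l) + 2 Cr(s) → 6 Br-(aq) + 2 Cr3+(aq), so Q = [Br-(aq)]^6·[Cr3+(aq)]^2 = 7.45×10^−10 and log Q = −9.128.
Applying E = E° − (RT ln10/nF)·log Q gives +1.83 − (0.0591/6)(−9.128) = +1.920 V.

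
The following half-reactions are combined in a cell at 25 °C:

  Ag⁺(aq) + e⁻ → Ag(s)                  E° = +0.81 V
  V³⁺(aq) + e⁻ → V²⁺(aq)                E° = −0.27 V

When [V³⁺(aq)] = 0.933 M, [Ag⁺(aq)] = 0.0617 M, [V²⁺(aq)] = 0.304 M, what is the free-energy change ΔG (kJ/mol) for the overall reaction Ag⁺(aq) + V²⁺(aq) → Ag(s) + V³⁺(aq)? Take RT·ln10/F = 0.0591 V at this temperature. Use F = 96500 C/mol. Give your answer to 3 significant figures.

−94.5 kJ/mol

E°cell = +0.81 − (−0.27) = +1.08 V; the balanced reaction transfers n = 1 electron.
The reaction quotient is [V³⁺(aq)] / ([Ag⁺(aq)]·[V²⁺(aq)]) = 49.7; by Nernst, E = +1.08 − (0.0591/1)(1.697) = +0.9797 V.
Then ΔG = −nFE = −1 × 96500 × +0.9797 J/mol = −94.5 kJ/mol.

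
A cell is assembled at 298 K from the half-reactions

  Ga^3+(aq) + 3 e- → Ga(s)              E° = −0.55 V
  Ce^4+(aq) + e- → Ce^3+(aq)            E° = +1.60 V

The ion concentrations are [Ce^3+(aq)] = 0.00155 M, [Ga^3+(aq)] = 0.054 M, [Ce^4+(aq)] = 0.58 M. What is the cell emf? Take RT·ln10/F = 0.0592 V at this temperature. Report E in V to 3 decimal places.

Since E°(Ce⁴⁺/Ce³⁺) > E°(Ga³⁺/Ga), Ce⁴⁺/Ce³⁺ serves as the cathode.
E°cell = +1.60 − (−0.55) = +2.15 V, with n = 3 electrons transferred.
The balanced reaction is 3 Ce^4+(aq) + Ga(s) → 3 Ce^3+(aq) + Ga^3+(aq), so Q = ([Ce^3+(aq)]^3·[Ga^3+(aq)]) / [Ce^4+(aq)]^3 = 1.03×10^−9 and log Q = −8.987.
E = E° − (0.0592/n)·log Q = +2.15 − (0.0592/3)(−8.987) = +2.327 V.

+2.327 V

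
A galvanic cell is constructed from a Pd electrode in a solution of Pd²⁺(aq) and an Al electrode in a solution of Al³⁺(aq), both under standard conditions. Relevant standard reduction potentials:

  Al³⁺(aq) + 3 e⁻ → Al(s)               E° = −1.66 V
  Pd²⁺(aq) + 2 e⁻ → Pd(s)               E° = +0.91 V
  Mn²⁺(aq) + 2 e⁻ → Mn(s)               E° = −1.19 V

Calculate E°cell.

Of the two couples in this cell, the one with the more positive reduction potential is reduced at the cathode: here that is Pd²⁺/Pd (+0.91 V); Al³⁺/Al (−1.66 V) is the anode.
E°cell = E°(cathode) − E°(anode) = +0.91 − (−1.66) = +2.57 V.

+2.57 V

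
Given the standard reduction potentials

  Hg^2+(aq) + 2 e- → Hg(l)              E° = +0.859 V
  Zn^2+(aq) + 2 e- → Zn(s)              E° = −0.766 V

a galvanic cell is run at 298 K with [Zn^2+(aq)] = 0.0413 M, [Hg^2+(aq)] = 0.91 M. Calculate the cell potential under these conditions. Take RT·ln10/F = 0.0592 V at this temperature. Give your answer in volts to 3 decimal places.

+1.665 V

Hg²⁺/Hg is reduced (cathode, E° = +0.859 V) and Zn²⁺/Zn is oxidized (anode).
E°cell = E°cat − E°an = +0.859 − (−0.766) = +1.625 V; n = 2.
Balancing gives Hg^2+(aq) + Zn(s) → Hg(l) + Zn^2+(aq); hence Q = [Zn^2+(aq)] / [Hg^2+(aq)] = 0.0454 (log Q = −1.343).
By the Nernst equation, E = +1.625 − (0.0592/2)·(−1.343) = +1.665 V.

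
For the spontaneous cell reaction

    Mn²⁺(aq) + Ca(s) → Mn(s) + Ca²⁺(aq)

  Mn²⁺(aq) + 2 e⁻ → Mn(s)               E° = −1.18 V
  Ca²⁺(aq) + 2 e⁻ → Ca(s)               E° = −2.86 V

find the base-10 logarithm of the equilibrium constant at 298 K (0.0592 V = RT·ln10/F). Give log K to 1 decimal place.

log K = 56.8

The Mn²⁺/Mn couple is reduced (cathode); E°cell = −1.18 − (−2.86) = +1.68 V with n = 2.
At equilibrium E = 0, so log K = nE°cell / 0.0592 = (2)(+1.68) / 0.0592 = 56.8.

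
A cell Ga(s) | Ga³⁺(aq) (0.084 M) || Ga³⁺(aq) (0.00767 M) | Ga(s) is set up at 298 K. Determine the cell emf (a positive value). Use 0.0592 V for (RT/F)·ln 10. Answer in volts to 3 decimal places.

0.021 V

For a concentration cell E°cell = 0, since both electrodes use the same couple.
The compartment with the higher Ga³⁺(aq) concentration (0.084 M) acts as the cathode; ions are reduced there and produced at the dilute (0.00767 M) anode.
With n = 3, Ecell = −(0.0592/3)·log([dilute]/[conc]) = −(0.0592/3)·log(0.00767/0.084) = +0.021 V.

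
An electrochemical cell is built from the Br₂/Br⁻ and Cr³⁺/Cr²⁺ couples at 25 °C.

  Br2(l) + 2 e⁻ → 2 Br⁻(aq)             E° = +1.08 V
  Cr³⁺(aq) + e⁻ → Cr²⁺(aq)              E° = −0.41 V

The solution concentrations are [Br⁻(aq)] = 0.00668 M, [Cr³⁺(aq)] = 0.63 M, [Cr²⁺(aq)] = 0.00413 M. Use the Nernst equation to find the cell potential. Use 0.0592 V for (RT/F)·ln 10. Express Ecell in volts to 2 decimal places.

+1.49 V

Since E°(Br₂/Br⁻) > E°(Cr³⁺/Cr²⁺), Br₂/Br⁻ serves as the cathode.
E°cell = +1.08 − (−0.41) = +1.49 V, with n = 2 electrons transferred.
For the overall reaction Br2(l) + 2 Cr²⁺(aq) → 2 Br⁻(aq) + 2 Cr³⁺(aq), Q = ([Br⁻(aq)]^2·[Cr³⁺(aq)]^2) / [Cr²⁺(aq)]^2 = 1.04, giving log Q = 0.016.
Applying E = E° − (RT ln10/nF)·log Q gives +1.49 − (0.0592/2)(0.016) = +1.49 V.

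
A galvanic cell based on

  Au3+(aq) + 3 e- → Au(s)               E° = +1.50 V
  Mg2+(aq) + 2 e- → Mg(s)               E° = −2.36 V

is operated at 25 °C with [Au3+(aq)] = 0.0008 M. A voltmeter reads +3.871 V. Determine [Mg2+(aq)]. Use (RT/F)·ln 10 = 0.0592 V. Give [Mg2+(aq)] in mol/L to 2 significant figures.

0.0037 M

The Au³⁺/Au couple has the larger reduction potential, so it is the cathode: E°cell = +1.50 − (−2.36) = +3.86 V and n = 6.
Rearranging E = E° − (0.0592/n)·log Q gives log Q = 6(+3.86 − (+3.871))/0.0592 = −1.115.
The balanced reaction is 2 Au3+(aq) + 3 Mg(s) → 2 Au(s) + 3 Mg2+(aq), so Q = [Mg2+(aq)]^3 / [Au3+(aq)]^2.
Isolating [Mg2+(aq)] in Q = 10^{−1.115} yields log [Mg2+(aq)] = −2.436, i.e. 0.0037 M.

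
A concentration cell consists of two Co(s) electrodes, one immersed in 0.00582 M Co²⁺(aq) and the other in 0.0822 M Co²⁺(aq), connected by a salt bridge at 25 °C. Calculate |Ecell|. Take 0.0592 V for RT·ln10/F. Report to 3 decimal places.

For a concentration cell E°cell = 0, since both electrodes use the same couple.
The compartment with the higher Co²⁺(aq) concentration (0.0822 M) acts as the cathode; ions are reduced there and produced at the dilute (0.00582 M) anode.
With n = 2, Ecell = −(0.0592/2)·log([dilute]/[conc]) = −(0.0592/2)·log(0.00582/0.0822) = +0.034 V.

0.034 V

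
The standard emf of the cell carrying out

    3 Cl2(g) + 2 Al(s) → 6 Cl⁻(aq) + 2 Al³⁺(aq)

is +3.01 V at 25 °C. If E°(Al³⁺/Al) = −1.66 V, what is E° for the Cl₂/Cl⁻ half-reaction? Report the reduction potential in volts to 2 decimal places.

In the reaction as written the Cl₂/Cl⁻ couple is reduced (cathode) and Al³⁺/Al is oxidized (anode), so E°cell = E°(Cl₂/Cl⁻) − E°(Al³⁺/Al).
E°(Cl₂/Cl⁻) = E°cell + E°(anode) = +3.01 + (−1.66) = +1.35 V.

+1.35 V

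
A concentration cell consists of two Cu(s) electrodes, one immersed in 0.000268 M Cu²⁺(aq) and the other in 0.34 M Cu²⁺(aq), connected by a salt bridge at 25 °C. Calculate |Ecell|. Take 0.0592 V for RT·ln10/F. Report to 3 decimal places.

For a concentration cell E°cell = 0, since both electrodes use the same couple.
The compartment with the higher Cu²⁺(aq) concentration (0.34 M) acts as the cathode; ions are reduced there and produced at the dilute (0.000268 M) anode.
With n = 2, Ecell = −(0.0592/2)·log([dilute]/[conc]) = −(0.0592/2)·log(0.000268/0.34) = +0.092 V.

0.092 V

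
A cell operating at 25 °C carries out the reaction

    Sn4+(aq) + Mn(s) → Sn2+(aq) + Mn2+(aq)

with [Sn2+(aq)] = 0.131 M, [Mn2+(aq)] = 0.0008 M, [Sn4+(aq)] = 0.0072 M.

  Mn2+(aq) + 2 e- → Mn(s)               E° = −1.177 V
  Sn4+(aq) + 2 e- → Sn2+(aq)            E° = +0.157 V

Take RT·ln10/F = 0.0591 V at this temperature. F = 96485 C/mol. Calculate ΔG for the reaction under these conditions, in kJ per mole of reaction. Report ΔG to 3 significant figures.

E°cell = +0.157 − (−1.177) = +1.334 V; the balanced reaction transfers n = 2 electrons.
The reaction quotient is ([Sn2+(aq)]·[Mn2+(aq)]) / [Sn4+(aq)] = 0.0146; by Nernst, E = +1.334 − (0.0591/2)(−1.837) = +1.3883 V.
ΔG = −nFE = −(2)(96485)(+1.3883) J/mol = −268 kJ/mol.

−268 kJ/mol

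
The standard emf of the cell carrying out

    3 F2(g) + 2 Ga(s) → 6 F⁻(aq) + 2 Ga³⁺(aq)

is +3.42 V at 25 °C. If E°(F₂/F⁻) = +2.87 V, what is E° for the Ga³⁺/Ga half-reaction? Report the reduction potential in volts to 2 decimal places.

In the reaction as written the F₂/F⁻ couple is reduced (cathode) and Ga³⁺/Ga is oxidized (anode), so E°cell = E°(F₂/F⁻) − E°(Ga³⁺/Ga).
E°(Ga³⁺/Ga) = E°(cathode) − E°cell = +2.87 − (+3.42) = −0.55 V.

−0.55 V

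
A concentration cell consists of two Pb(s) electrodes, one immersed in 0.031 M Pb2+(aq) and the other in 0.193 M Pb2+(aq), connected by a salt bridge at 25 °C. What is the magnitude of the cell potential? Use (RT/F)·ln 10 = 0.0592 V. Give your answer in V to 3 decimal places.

0.024 V

For a concentration cell E°cell = 0, since both electrodes use the same couple.
The compartment with the higher Pb2+(aq) concentration (0.193 M) acts as the cathode; ions are reduced there and produced at the dilute (0.031 M) anode.
With n = 2, Ecell = −(0.0592/2)·log([dilute]/[conc]) = −(0.0592/2)·log(0.031/0.193) = +0.024 V.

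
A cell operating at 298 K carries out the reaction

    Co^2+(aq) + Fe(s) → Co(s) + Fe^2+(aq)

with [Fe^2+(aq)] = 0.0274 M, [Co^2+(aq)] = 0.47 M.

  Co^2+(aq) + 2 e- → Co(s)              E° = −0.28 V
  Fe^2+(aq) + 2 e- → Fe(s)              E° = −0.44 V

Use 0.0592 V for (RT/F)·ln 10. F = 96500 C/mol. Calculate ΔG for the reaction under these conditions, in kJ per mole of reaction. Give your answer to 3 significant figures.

The standard cell potential is −0.28 − (−0.44) = +0.16 V, with n = 2 electrons in the balanced equation.
Here Q = [Fe^2+(aq)] / [Co^2+(aq)] = 0.0583 (log Q = −1.234), giving E = +0.16 − (0.0592/2)·(−1.234) = +0.1965 V.
Then ΔG = −nFE = −2 × 96500 × +0.1965 J/mol = −37.9 kJ/mol.

−37.9 kJ/mol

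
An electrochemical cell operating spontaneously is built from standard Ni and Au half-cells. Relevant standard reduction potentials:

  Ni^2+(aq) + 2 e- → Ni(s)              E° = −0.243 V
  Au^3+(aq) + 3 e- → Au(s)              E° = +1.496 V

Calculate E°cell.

Of the two couples in this cell, the one with the more positive reduction potential is reduced at the cathode: here that is Au³⁺/Au (+1.496 V); Ni²⁺/Ni (−0.243 V) is the anode.
E°cell = E°(cathode) − E°(anode) = +1.496 − (−0.243) = +1.739 V.

+1.739 V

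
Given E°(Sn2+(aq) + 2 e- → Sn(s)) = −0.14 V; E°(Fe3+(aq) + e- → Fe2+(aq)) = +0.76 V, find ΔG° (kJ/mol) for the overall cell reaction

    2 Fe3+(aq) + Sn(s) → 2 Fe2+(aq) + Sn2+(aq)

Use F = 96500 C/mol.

−174 kJ/mol

In the reaction as written Fe3+(aq) is reduced, so the Fe³⁺/Fe²⁺ couple is the cathode and Sn²⁺/Sn is the anode.
E°cell = +0.76 − (−0.14) = +0.90 V; balancing electrons gives n = 2.
ΔG° = −nFE°cell = −(2)(96500)(+0.90) J/mol = −174 kJ/mol.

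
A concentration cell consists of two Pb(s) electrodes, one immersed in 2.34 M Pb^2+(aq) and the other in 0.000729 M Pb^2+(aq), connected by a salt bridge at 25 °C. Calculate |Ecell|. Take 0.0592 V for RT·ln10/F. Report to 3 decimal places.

For a concentration cell E°cell = 0, since both electrodes use the same couple.
The compartment with the higher Pb^2+(aq) concentration (2.34 M) acts as the cathode; ions are reduced there and produced at the dilute (0.000729 M) anode.
With n = 2, Ecell = −(0.0592/2)·log([dilute]/[conc]) = −(0.0592/2)·log(0.000729/2.34) = +0.104 V.

0.104 V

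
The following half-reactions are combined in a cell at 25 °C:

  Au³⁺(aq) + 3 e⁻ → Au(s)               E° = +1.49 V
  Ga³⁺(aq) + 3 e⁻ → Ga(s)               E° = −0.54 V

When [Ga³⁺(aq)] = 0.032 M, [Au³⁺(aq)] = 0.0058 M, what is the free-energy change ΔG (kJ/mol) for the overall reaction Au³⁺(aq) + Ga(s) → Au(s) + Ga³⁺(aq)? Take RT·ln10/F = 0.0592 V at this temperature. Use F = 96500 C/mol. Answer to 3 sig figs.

−583 kJ/mol

The standard cell potential is +1.49 − (−0.54) = +2.03 V, with n = 3 electrons in the balanced equation.
Here Q = [Ga³⁺(aq)] / [Au³⁺(aq)] = 5.52 (log Q = 0.742), giving E = +2.03 − (0.0592/3)·(0.742) = +2.0154 V.
Then ΔG = −nFE = −3 × 96500 × +2.0154 J/mol = −583 kJ/mol.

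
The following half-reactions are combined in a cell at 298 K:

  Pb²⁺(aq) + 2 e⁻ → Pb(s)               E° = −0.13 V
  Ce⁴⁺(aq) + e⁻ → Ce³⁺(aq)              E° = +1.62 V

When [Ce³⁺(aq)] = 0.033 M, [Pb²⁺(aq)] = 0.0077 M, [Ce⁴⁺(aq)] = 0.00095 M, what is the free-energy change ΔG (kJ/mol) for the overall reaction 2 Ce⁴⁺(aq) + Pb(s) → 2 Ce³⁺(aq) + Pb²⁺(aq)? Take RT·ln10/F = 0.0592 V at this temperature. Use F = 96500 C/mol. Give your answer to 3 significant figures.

The standard cell potential is +1.62 − (−0.13) = +1.75 V, with n = 2 electrons in the balanced equation.
The reaction quotient is ([Ce³⁺(aq)]^2·[Pb²⁺(aq)]) / [Ce⁴⁺(aq)]^2 = 9.29; by Nernst, E = +1.75 − (0.0592/2)(0.968) = +1.7213 V.
ΔG = −nFE = −(2)(96500)(+1.7213) J/mol = −332 kJ/mol.

−332 kJ/mol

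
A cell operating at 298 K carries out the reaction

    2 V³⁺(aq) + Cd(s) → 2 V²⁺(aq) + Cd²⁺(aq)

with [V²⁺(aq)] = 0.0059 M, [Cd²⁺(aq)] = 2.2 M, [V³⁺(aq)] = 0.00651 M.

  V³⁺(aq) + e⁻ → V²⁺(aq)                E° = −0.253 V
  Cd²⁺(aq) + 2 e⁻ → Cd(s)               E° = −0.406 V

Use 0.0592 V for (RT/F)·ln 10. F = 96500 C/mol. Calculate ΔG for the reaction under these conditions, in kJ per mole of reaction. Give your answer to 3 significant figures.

−28.1 kJ/mol

The standard cell potential is −0.253 − (−0.406) = +0.153 V, with n = 2 electrons in the balanced equation.
Here Q = ([V²⁺(aq)]^2·[Cd²⁺(aq)]) / [V³⁺(aq)]^2 = 1.81 (log Q = 0.257), giving E = +0.153 − (0.0592/2)·(0.257) = +0.1454 V.
Then ΔG = −nFE = −2 × 96500 × +0.1454 J/mol = −28.1 kJ/mol.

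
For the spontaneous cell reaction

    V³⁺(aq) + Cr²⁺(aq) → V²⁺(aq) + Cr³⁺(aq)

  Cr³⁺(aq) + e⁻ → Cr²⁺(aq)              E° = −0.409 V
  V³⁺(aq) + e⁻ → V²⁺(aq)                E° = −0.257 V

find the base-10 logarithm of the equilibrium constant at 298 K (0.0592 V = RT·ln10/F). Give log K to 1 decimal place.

log K = 2.6

The V³⁺/V²⁺ couple is reduced (cathode); E°cell = −0.257 − (−0.409) = +0.152 V with n = 1.
At equilibrium E = 0, so log K = nE°cell / 0.0592 = (1)(+0.152) / 0.0592 = 2.6.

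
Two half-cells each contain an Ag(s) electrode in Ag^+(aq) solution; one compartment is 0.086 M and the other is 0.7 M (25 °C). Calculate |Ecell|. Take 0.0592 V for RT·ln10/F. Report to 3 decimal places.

0.054 V

For a concentration cell E°cell = 0, since both electrodes use the same couple.
The compartment with the higher Ag^+(aq) concentration (0.7 M) acts as the cathode; ions are reduced there and produced at the dilute (0.086 M) anode.
With n = 1, Ecell = −(0.0592/1)·log([dilute]/[conc]) = −(0.0592/1)·log(0.086/0.7) = +0.054 V.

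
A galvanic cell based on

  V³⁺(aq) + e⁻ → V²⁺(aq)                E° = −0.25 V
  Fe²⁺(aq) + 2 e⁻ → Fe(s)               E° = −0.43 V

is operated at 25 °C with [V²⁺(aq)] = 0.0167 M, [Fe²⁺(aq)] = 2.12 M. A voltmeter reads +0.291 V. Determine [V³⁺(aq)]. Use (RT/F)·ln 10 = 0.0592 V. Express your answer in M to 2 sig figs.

1.8 M

The V³⁺/V²⁺ couple has the larger reduction potential, so it is the cathode: E°cell = −0.25 − (−0.43) = +0.18 V and n = 2.
Since E = E° − (0.0592/n)·log Q, log Q = n(E° − E)/0.0592 = −3.750.
The balanced reaction is 2 V³⁺(aq) + Fe(s) → 2 V²⁺(aq) + Fe²⁺(aq), so Q = ([V²⁺(aq)]^2·[Fe²⁺(aq)]) / [V³⁺(aq)]^2.
Substituting the known concentrations and solving, log [V³⁺(aq)] = 0.261 and [V³⁺(aq)] = 1.8 M.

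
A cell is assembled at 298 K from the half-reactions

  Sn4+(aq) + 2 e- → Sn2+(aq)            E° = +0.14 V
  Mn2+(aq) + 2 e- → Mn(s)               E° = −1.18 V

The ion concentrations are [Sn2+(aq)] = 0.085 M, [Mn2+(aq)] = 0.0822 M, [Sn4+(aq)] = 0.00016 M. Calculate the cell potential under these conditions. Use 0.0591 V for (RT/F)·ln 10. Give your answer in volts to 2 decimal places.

+1.27 V

Sn⁴⁺/Sn²⁺ is reduced (cathode, E° = +0.14 V) and Mn²⁺/Mn is oxidized (anode).
E°cell = E°cat − E°an = +0.14 − (−1.18) = +1.32 V; n = 2.
For the overall reaction Sn4+(aq) + Mn(s) → Sn2+(aq) + Mn2+(aq), Q = ([Sn2+(aq)]·[Mn2+(aq)]) / [Sn4+(aq)] = 43.7, giving log Q = 1.640.
Applying E = E° − (RT ln10/nF)·log Q gives +1.32 − (0.0591/2)(1.640) = +1.27 V.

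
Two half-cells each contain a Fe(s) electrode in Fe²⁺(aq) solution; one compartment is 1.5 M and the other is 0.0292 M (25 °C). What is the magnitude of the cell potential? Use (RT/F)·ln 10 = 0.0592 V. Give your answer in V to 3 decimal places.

0.051 V

For a concentration cell E°cell = 0, since both electrodes use the same couple.
The compartment with the higher Fe²⁺(aq) concentration (1.5 M) acts as the cathode; ions are reduced there and produced at the dilute (0.0292 M) anode.
With n = 2, Ecell = −(0.0592/2)·log([dilute]/[conc]) = −(0.0592/2)·log(0.0292/1.5) = +0.051 V.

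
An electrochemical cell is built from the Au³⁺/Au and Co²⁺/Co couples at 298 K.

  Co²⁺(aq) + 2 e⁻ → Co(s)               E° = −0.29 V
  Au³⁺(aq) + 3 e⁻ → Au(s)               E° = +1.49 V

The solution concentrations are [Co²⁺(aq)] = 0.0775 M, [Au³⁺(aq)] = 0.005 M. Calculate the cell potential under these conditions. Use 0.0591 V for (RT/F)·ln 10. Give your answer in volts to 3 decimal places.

+1.767 V

Since E°(Au³⁺/Au) > E°(Co²⁺/Co), Au³⁺/Au serves as the cathode.
E°cell = +1.49 − (−0.29) = +1.78 V, with n = 6 electrons transferred.
Balancing gives 2 Au³⁺(aq) + 3 Co(s) → 2 Au(s) + 3 Co²⁺(aq); hence Q = [Co²⁺(aq)]^3 / [Au³⁺(aq)]^2 = 18.6 (log Q = 1.270).
E = E° − (0.0591/n)·log Q = +1.78 − (0.0591/6)(1.270) = +1.767 V.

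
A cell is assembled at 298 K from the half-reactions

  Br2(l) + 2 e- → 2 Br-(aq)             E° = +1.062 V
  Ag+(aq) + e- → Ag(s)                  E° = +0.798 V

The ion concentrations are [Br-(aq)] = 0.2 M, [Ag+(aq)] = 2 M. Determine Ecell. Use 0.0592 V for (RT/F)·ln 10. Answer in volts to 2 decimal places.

+0.29 V

The Br₂/Br⁻ couple has the more positive E°, so it is the cathode; Ag⁺/Ag is the anode.
E°cell = E°cat − E°an = +1.062 − (+0.798) = +0.264 V; n = 2.
For the overall reaction Br2(l) + 2 Ag(s) → 2 Br-(aq) + 2 Ag+(aq), Q = [Br-(aq)]^2·[Ag+(aq)]^2 = 0.16, giving log Q = −0.796.
Applying E = E° − (RT ln10/nF)·log Q gives +0.264 − (0.0592/2)(−0.796) = +0.29 V.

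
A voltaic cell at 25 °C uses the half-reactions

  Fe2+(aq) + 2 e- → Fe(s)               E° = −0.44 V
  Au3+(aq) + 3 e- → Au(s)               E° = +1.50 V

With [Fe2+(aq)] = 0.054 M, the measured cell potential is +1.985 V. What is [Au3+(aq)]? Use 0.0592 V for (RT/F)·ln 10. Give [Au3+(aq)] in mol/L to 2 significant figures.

2.4 M

Au³⁺/Au is the cathode (higher E°); E°cell = +1.50 − (−0.44) = +1.94 V with n = 6.
Since E = E° − (0.0592/n)·log Q, log Q = n(E° − E)/0.0592 = −4.561.
The balanced reaction is 2 Au3+(aq) + 3 Fe(s) → 2 Au(s) + 3 Fe2+(aq), so Q = [Fe2+(aq)]^3 / [Au3+(aq)]^2.
Isolating [Au3+(aq)] in Q = 10^{−4.561} yields log [Au3+(aq)] = 0.379, i.e. 2.4 M.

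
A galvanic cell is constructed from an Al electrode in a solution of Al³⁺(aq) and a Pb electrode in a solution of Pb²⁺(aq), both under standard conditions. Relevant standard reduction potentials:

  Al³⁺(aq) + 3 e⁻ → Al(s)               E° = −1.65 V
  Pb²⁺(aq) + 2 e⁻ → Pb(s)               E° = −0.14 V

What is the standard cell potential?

The Pb²⁺/Pb couple has the higher E°, so Pb ion is reduced (cathode) and Al is oxidized (anode).
E°cell = E°(cathode) − E°(anode) = −0.14 − (−1.65) = +1.51 V.

+1.51 V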